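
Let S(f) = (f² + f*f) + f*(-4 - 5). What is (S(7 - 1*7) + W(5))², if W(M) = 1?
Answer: 1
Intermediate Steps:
S(f) = -9*f + 2*f² (S(f) = (f² + f²) + f*(-9) = 2*f² - 9*f = -9*f + 2*f²)
(S(7 - 1*7) + W(5))² = ((7 - 1*7)*(-9 + 2*(7 - 1*7)) + 1)² = ((7 - 7)*(-9 + 2*(7 - 7)) + 1)² = (0*(-9 + 2*0) + 1)² = (0*(-9 + 0) + 1)² = (0*(-9) + 1)² = (0 + 1)² = 1² = 1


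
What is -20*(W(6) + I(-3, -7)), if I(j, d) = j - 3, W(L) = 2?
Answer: 80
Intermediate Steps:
I(j, d) = -3 + j
-20*(W(6) + I(-3, -7)) = -20*(2 + (-3 - 3)) = -20*(2 - 6) = -20*(-4) = 80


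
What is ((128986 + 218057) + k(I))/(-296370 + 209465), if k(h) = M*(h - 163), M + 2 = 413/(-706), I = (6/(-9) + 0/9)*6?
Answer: -245317133/61354930 ≈ -3.9983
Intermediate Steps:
I = -4 (I = (6*(-⅑) + 0*(⅑))*6 = (-⅔ + 0)*6 = -⅔*6 = -4)
M = -1825/706 (M = -2 + 413/(-706) = -2 + 413*(-1/706) = -2 - 413/706 = -1825/706 ≈ -2.5850)
k(h) = 297475/706 - 1825*h/706 (k(h) = -1825*(h - 163)/706 = -1825*(-163 + h)/706 = 297475/706 - 1825*h/706)
((128986 + 218057) + k(I))/(-296370 + 209465) = ((128986 + 218057) + (297475/706 - 1825/706*(-4)))/(-296370 + 209465) = (347043 + (297475/706 + 3650/353))/(-86905) = (347043 + 304775/706)*(-1/86905) = (245317133/706)*(-1/86905) = -245317133/61354930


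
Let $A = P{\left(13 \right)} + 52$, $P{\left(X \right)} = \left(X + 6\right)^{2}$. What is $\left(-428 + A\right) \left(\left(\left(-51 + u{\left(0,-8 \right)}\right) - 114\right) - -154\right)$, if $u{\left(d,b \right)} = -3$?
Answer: $210$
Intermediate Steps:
$P{\left(X \right)} = \left(6 + X\right)^{2}$
$A = 413$ ($A = \left(6 + 13\right)^{2} + 52 = 19^{2} + 52 = 361 + 52 = 413$)
$\left(-428 + A\right) \left(\left(\left(-51 + u{\left(0,-8 \right)}\right) - 114\right) - -154\right) = \left(-428 + 413\right) \left(\left(\left(-51 - 3\right) - 114\right) - -154\right) = - 15 \left(\left(-54 - 114\right) + \left(-8 + 162\right)\right) = - 15 \left(-168 + 154\right) = \left(-15\right) \left(-14\right) = 210$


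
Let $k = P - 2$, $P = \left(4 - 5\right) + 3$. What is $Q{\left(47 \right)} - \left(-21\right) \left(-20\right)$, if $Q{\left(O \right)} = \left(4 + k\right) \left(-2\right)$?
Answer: $-428$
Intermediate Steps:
$P = 2$ ($P = -1 + 3 = 2$)
$k = 0$ ($k = 2 - 2 = 0$)
$Q{\left(O \right)} = -8$ ($Q{\left(O \right)} = \left(4 + 0\right) \left(-2\right) = 4 \left(-2\right) = -8$)
$Q{\left(47 \right)} - \left(-21\right) \left(-20\right) = -8 - \left(-21\right) \left(-20\right) = -8 - 420 = -428$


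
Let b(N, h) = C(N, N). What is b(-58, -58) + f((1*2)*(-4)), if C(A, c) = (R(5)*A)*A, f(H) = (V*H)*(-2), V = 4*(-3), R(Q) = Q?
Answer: 16628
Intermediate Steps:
V = -12
f(H) = 24*H (f(H) = -12*H*(-2) = 24*H)
C(A, c) = 5*A² (C(A, c) = (5*A)*A = 5*A²)
b(N, h) = 5*N²
b(-58, -58) + f((1*2)*(-4)) = 5*(-58)² + 24*((1*2)*(-4)) = 5*3364 + 24*(2*(-4)) = 16820 + 24*(-8) = 16820 - 192 = 16628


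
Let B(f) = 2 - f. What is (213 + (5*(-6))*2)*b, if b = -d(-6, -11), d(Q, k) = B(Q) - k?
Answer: -2907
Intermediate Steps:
d(Q, k) = 2 - Q - k (d(Q, k) = (2 - Q) - k = 2 - Q - k)
b = -19 (b = -(2 - 1*(-6) - 1*(-11)) = -(2 + 6 + 11) = -1*19 = -19)
(213 + (5*(-6))*2)*b = (213 + (5*(-6))*2)*(-19) = (213 - 30*2)*(-19) = (213 - 60)*(-19) = 153*(-19) = -2907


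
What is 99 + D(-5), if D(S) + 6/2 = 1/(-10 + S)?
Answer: 1439/15 ≈ 95.933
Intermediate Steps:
D(S) = -3 + 1/(-10 + S)
99 + D(-5) = 99 + (31 - 3*(-5))/(-10 - 5) = 99 + (31 + 15)/(-15) = 99 - 1/15*46 = 99 - 46/15 = 1439/15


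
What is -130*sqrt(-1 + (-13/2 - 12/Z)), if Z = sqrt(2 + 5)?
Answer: -65*I*sqrt(1470 + 336*sqrt(7))/7 ≈ -451.0*I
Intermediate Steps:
Z = sqrt(7) ≈ 2.6458
-130*sqrt(-1 + (-13/2 - 12/Z)) = -130*sqrt(-1 + (-13/2 - 12*sqrt(7)/7)) = -130*sqrt(-15/2 - 12*sqrt(7)/7)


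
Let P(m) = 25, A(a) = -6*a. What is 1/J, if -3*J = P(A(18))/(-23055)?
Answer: 13833/5 ≈ 2766.6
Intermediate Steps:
J = 5/13833 (J = -25/(3*(-23055)) = -25*(-1)/(3*23055) = -⅓*(-5/4611) = 5/13833 ≈ 0.00036145)
1/J = 1/(5/13833) = 13833/5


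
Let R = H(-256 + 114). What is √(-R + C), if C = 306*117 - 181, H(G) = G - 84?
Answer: 3*√3983 ≈ 189.33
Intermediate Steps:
H(G) = -84 + G
R = -226 (R = -84 + (-256 + 114) = -84 - 142 = -226)
C = 35621 (C = 35802 - 181 = 35621)
√(-R + C) = √(-1*(-226) + 35621) = √(226 + 35621) = √35847 = 3*√3983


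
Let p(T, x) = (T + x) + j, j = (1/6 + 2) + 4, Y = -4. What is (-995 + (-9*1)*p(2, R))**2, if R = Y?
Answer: 4264225/4 ≈ 1.0661e+6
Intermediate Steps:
j = 37/6 (j = (1*(1/6) + 2) + 4 = (1/6 + 2) + 4 = 13/6 + 4 = 37/6 ≈ 6.1667)
R = -4
p(T, x) = 37/6 + T + x (p(T, x) = (T + x) + 37/6 = 37/6 + T + x)
(-995 + (-9*1)*p(2, R))**2 = (-995 + (-9*1)*(37/6 + 2 - 4))**2 = (-995 - 9*25/6)**2 = (-995 - 75/2)**2 = (-2065/2)**2 = 4264225/4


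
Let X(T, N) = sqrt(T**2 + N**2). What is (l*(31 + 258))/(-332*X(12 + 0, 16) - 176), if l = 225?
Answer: -21675/2272 ≈ -9.5401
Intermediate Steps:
X(T, N) = sqrt(N**2 + T**2)
(l*(31 + 258))/(-332*X(12 + 0, 16) - 176) = (225*(31 + 258))/(-332*sqrt(16**2 + (12 + 0)**2) - 176) = (225*289)/(-332*sqrt(256 + 12**2) - 176) = 65025/(-332*sqrt(256 + 144) - 176) = 65025/(-332*sqrt(400) - 176) = 65025/(-332*20 - 176) = 65025/(-6640 - 176) = 65025/(-6816) = 65025*(-1/6816) = -21675/2272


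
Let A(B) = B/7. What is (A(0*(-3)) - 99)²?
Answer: 9801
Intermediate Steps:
A(B) = B/7 (A(B) = B*(⅐) = B/7)
(A(0*(-3)) - 99)² = ((0*(-3))/7 - 99)² = ((⅐)*0 - 99)² = (0 - 99)² = (-99)² = 9801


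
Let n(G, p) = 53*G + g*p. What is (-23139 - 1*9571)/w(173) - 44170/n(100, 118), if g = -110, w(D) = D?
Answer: -24357139/132864 ≈ -183.32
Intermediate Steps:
n(G, p) = -110*p + 53*G (n(G, p) = 53*G - 110*p = -110*p + 53*G)
(-23139 - 1*9571)/w(173) - 44170/n(100, 118) = (-23139 - 1*9571)/173 - 44170/(-110*118 + 53*100) = (-23139 - 9571)*(1/173) - 44170/(-12980 + 5300) = -32710*1/173 - 44170/(-7680) = -32710/173 - 44170*(-1/7680) = -32710/173 + 4417/768 = -24357139/132864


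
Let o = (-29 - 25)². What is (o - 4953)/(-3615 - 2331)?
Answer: 679/1982 ≈ 0.34258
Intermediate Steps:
o = 2916 (o = (-54)² = 2916)
(o - 4953)/(-3615 - 2331) = (2916 - 4953)/(-3615 - 2331) = -2037/(-5946) = -2037*(-1/5946) = 679/1982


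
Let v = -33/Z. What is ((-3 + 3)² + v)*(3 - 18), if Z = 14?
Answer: 495/14 ≈ 35.357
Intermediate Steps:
v = -33/14 ≈ -2.3571
((-3 + 3)² + v)*(3 - 18) = ((-3 + 3)² - 33/14)*(3 - 18) = (0² - 33/14)*(-15) = (0 - 33/14)*(-15) = -33/14*(-15) = 495/14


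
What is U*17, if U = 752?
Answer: 12784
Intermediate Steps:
U*17 = 752*17 = 12784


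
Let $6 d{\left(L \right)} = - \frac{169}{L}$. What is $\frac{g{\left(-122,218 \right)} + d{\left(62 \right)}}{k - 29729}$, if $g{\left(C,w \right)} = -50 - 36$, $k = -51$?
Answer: $\frac{32161}{11078160} \approx 0.0029031$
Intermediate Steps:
$g{\left(C,w \right)} = -86$ ($g{\left(C,w \right)} = -50 - 36 = -86$)
$d{\left(L \right)} = - \frac{169}{6 L}$ ($d{\left(L \right)} = \frac{\left(-169\right) \frac{1}{L}}{6} = - \frac{169}{6 L}$)
$\frac{g{\left(-122,218 \right)} + d{\left(62 \right)}}{k - 29729} = \frac{-86 - \frac{169}{6 \cdot 62}}{-51 - 29729} = \frac{-86 - \frac{169}{372}}{-29780} = \left(-86 - \frac{169}{372}\right) \left(- \frac{1}{29780}\right) = \left(- \frac{32161}{372}\right) \left(- \frac{1}{29780}\right) = \frac{32161}{11078160}$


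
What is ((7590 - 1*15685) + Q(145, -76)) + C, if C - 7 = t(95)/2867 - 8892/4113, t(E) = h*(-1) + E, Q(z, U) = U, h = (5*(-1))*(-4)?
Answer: -10699426237/1310219 ≈ -8166.1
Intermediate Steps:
h = 20 (h = -5*(-4) = 20)
t(E) = -20 + E (t(E) = 20*(-1) + E = -20 + E)
C = 6373212/1310219 (C = 7 + ((-20 + 95)/2867 - 8892/4113) = 7 + (75*(1/2867) - 8892*1/4113) = 7 + (75/2867 - 988/457) = 7 - 2798321/1310219 = 6373212/1310219 ≈ 4.8642)
((7590 - 1*15685) + Q(145, -76)) + C = ((7590 - 1*15685) - 76) + 6373212/1310219 = ((7590 - 15685) - 76) + 6373212/1310219 = (-8095 - 76) + 6373212/1310219 = -8171 + 6373212/1310219 = -10699426237/1310219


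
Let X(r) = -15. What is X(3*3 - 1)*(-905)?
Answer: 13575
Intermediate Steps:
X(3*3 - 1)*(-905) = -15*(-905) = 13575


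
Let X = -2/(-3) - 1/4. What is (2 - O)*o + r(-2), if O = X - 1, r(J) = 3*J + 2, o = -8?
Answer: -74/3 ≈ -24.667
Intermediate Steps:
X = 5/12 (X = -2*(-⅓) - 1*¼ = ⅔ - ¼ = 5/12 ≈ 0.41667)
r(J) = 2 + 3*J
O = -7/12 (O = 5/12 - 1 = -7/12 ≈ -0.58333)
(2 - O)*o + r(-2) = (2 - 1*(-7/12))*(-8) + (2 + 3*(-2)) = (2 + 7/12)*(-8) + (2 - 6) = (31/12)*(-8) - 4 = -62/3 - 4 = -74/3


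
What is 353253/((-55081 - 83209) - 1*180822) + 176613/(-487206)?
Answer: -38077718129/25912213512 ≈ -1.4695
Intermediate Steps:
353253/((-55081 - 83209) - 1*180822) + 176613/(-487206) = 353253/(-138290 - 180822) + 176613*(-1/487206) = 353253/(-319112) - 58871/162402 = 353253*(-1/319112) - 58871/162402 = -353253/319112 - 58871/162402 = -38077718129/25912213512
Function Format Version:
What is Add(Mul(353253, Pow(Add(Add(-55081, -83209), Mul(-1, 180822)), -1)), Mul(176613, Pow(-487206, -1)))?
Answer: Rational(-38077718129, 25912213512) ≈ -1.4695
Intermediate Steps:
Add(Mul(353253, Pow(Add(Add(-55081, -83209), Mul(-1, 180822)), -1)), Mul(176613, Pow(-487206, -1))) = Add(Mul(353253, Pow(Add(-138290, -180822), -1)), Mul(176613, Rational(-1, 487206))) = Add(Mul(353253, Pow(-319112, -1)), Rational(-58871, 162402)) = Add(Mul(353253, Rational(-1, 319112)), Rational(-58871, 162402)) = Add(Rational(-353253, 319112), Rational(-58871, 162402)) = Rational(-38077718129, 25912213512)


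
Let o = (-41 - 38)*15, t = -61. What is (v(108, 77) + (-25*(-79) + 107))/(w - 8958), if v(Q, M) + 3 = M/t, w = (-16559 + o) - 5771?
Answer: -18106/282979 ≈ -0.063984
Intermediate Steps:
o = -1185 (o = -79*15 = -1185)
w = -23515 (w = (-16559 - 1185) - 5771 = -17744 - 5771 = -23515)
v(Q, M) = -3 - M/61 (v(Q, M) = -3 + M/(-61) = -3 + M*(-1/61) = -3 - M/61)
(v(108, 77) + (-25*(-79) + 107))/(w - 8958) = ((-3 - 1/61*77) + (-25*(-79) + 107))/(-23515 - 8958) = ((-3 - 77/61) + (1975 + 107))/(-32473) = (-260/61 + 2082)*(-1/32473) = (126742/61)*(-1/32473) = -18106/282979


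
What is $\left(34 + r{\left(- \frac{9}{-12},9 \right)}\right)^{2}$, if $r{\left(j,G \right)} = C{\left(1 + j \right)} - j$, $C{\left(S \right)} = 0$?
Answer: $\frac{17689}{16} \approx 1105.6$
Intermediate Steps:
$r{\left(j,G \right)} = - j$ ($r{\left(j,G \right)} = 0 - j = - j$)
$\left(34 + r{\left(- \frac{9}{-12},9 \right)}\right)^{2} = \left(34 - - \frac{9}{-12}\right)^{2} = \left(34 - \left(-9\right) \left(- \frac{1}{12}\right)\right)^{2} = \left(34 - \frac{3}{4}\right)^{2} = \left(\frac{133}{4}\right)^{2} = \frac{17689}{16}$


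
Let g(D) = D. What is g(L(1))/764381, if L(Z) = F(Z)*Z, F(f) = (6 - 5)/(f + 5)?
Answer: 1/4586286 ≈ 2.1804e-7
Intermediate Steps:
F(f) = 1/(5 + f)
L(Z) = Z/(5 + Z)
g(L(1))/764381 = (1/(5 + 1))/764381 = (1/6)*(1/764381) = 1/4586286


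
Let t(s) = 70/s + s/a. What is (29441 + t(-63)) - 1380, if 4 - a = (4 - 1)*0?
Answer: 1009589/36 ≈ 28044.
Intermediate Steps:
a = 4 (a = 4 - (4 - 1)*0 = 4 - 3*0 = 4 - 1*0 = 4 + 0 = 4)
t(s) = 70/s + s/4
(29441 + t(-63)) - 1380 = (29441 + (70/(-63) + (¼)*(-63))) - 1380 = (29441 + (70*(-1/63) - 63/4)) - 1380 = (29441 + (-10/9 - 63/4)) - 1380 = (29441 - 607/36) - 1380 = 1059269/36 - 1380 = 1009589/36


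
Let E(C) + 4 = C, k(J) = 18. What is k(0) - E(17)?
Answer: 5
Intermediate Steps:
E(C) = -4 + C
k(0) - E(17) = 18 - (-4 + 17) = 18 - 1*13 = 18 - 13 = 5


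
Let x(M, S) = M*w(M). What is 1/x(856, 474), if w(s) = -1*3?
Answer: -1/2568 ≈ -0.00038941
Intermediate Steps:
w(s) = -3
x(M, S) = -3*M (x(M, S) = M*(-3) = -3*M)
1/x(856, 474) = 1/(-3*856) = 1/(-2568) = -1/2568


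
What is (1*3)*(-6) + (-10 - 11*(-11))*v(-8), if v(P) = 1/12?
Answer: -35/4 ≈ -8.7500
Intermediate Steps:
v(P) = 1/12
(1*3)*(-6) + (-10 - 11*(-11))*v(-8) = (1*3)*(-6) + (-10 - 11*(-11))*(1/12) = 3*(-6) + (-10 + 121)*(1/12) = -18 + 111*(1/12) = -18 + 37/4 = -35/4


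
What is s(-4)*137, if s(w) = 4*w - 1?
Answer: -2329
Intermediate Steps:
s(w) = -1 + 4*w
s(-4)*137 = (-1 + 4*(-4))*137 = (-1 - 16)*137 = -17*137 = -2329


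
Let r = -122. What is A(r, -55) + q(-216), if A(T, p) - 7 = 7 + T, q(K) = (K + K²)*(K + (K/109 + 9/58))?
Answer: -31976580168/3161 ≈ -1.0116e+7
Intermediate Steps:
q(K) = (9/58 + 110*K/109)*(K + K²) (q(K) = (K + K²)*(K + (K*(1/109) + 9*(1/58))) = (K + K²)*(K + (K/109 + 9/58)) = (K + K²)*(K + (9/58 + K/109)) = (K + K²)*(9/58 + 110*K/109) = (9/58 + 110*K/109)*(K + K²))
A(T, p) = 14 + T (A(T, p) = 7 + (7 + T) = 14 + T)
A(r, -55) + q(-216) = (14 - 122) + (1/6322)*(-216)*(981 + 6380*(-216)² + 7361*(-216)) = -108 + (1/6322)*(-216)*(981 + 6380*46656 - 1589976) = -108 + (1/6322)*(-216)*(981 + 297665280 - 1589976) = -108 + (1/6322)*(-216)*296076285 = -108 - 31976238780/3161 = -31976580168/3161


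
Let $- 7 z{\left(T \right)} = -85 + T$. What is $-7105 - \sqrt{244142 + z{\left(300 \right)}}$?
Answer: $-7105 - \frac{\sqrt{11961453}}{7} \approx -7599.1$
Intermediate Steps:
$z{\left(T \right)} = \frac{85}{7} - \frac{T}{7}$ ($z{\left(T \right)} = - \frac{-85 + T}{7} = \frac{85}{7} - \frac{T}{7}$)
$-7105 - \sqrt{244142 + z{\left(300 \right)}} = -7105 - \sqrt{244142 + \left(\frac{85}{7} - \frac{300}{7}\right)} = -7105 - \sqrt{244142 - \frac{215}{7}} = -7105 - \sqrt{\frac{1708779}{7}} = -7105 - \frac{\sqrt{11961453}}{7}$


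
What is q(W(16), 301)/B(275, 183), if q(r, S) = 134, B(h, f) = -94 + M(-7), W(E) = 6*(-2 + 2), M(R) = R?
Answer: -134/101 ≈ -1.3267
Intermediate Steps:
W(E) = 0 (W(E) = 6*0 = 0)
B(h, f) = -101 (B(h, f) = -94 - 7 = -101)
q(W(16), 301)/B(275, 183) = 134/(-101) = 134*(-1/101) = -134/101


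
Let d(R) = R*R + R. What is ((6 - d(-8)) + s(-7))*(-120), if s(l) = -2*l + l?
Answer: 5160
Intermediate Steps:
d(R) = R + R² (d(R) = R² + R = R + R²)
s(l) = -l
((6 - d(-8)) + s(-7))*(-120) = ((6 - (-8)*(1 - 8)) - 1*(-7))*(-120) = ((6 - (-8)*(-7)) + 7)*(-120) = ((6 - 1*56) + 7)*(-120) = ((6 - 56) + 7)*(-120) = (-50 + 7)*(-120) = -43*(-120) = 5160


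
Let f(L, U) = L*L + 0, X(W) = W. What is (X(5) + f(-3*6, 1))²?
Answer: 108241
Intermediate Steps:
f(L, U) = L² (f(L, U) = L² + 0 = L²)
(X(5) + f(-3*6, 1))² = (5 + (-3*6)²)² = (5 + (-18)²)² = (5 + 324)² = 329² = 108241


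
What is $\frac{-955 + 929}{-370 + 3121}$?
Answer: $- \frac{26}{2751} \approx -0.0094511$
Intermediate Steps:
$\frac{-955 + 929}{-370 + 3121} = - \frac{26}{2751}$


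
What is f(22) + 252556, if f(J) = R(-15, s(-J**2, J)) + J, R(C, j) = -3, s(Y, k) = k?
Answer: 252575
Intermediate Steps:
f(J) = -3 + J
f(22) + 252556 = (-3 + 22) + 252556 = 19 + 252556 = 252575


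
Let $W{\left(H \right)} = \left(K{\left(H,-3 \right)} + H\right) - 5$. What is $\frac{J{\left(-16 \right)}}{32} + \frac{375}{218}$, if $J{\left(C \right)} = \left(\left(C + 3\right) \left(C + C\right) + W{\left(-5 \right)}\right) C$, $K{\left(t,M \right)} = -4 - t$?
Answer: $- \frac{21994}{109} \approx -201.78$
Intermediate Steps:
$W{\left(H \right)} = -9$ ($W{\left(H \right)} = \left(\left(-4 - H\right) + H\right) - 5 = -4 - 5 = -9$)
$J{\left(C \right)} = C \left(-9 + 2 C \left(3 + C\right)\right)$ ($J{\left(C \right)} = \left(\left(C + 3\right) \left(C + C\right) - 9\right) C = \left(\left(3 + C\right) 2 C - 9\right) C = \left(2 C \left(3 + C\right) - 9\right) C = \left(-9 + 2 C \left(3 + C\right)\right) C = C \left(-9 + 2 C \left(3 + C\right)\right)$)
$\frac{J{\left(-16 \right)}}{32} + \frac{375}{218} = \frac{\left(-16\right) \left(-9 + 2 \left(-16\right)^{2} + 6 \left(-16\right)\right)}{32} + \frac{375}{218} = - 16 \left(-9 + 2 \cdot 256 - 96\right) \frac{1}{32} + 375 \cdot \frac{1}{218} = - 16 \left(-9 + 512 - 96\right) \frac{1}{32} + \frac{375}{218} = \left(-16\right) 407 \cdot \frac{1}{32} + \frac{375}{218} = \left(-6512\right) \frac{1}{32} + \frac{375}{218} = - \frac{407}{2} + \frac{375}{218} = - \frac{21994}{109}$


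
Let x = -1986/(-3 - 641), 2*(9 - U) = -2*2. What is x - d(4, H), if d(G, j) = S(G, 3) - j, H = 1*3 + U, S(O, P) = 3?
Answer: 4535/322 ≈ 14.084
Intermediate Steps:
U = 11 (U = 9 - (-1)*2 = 9 - 1/2*(-4) = 9 + 2 = 11)
x = 993/322 (x = -1986/(-644) = -1986*(-1/644) = 993/322 ≈ 3.0839)
H = 14 (H = 1*3 + 11 = 3 + 11 = 14)
d(G, j) = 3 - j
x - d(4, H) = 993/322 - (3 - 1*14) = 993/322 - (3 - 14) = 993/322 - 1*(-11) = 993/322 + 11 = 4535/322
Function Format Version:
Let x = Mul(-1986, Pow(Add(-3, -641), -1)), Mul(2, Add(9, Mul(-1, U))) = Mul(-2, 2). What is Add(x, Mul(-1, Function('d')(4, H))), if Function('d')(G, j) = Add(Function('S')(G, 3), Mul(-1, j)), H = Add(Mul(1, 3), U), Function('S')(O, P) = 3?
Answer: Rational(4535, 322) ≈ 14.084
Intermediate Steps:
U = 11 (U = Add(9, Mul(Rational(-1, 2), Mul(-2, 2))) = Add(9, Mul(Rational(-1, 2), -4)) = Add(9, 2) = 11)
x = Rational(993, 322) (x = Mul(-1986, Pow(-644, -1)) = Mul(-1986, Rational(-1, 644)) = Rational(993, 322) ≈ 3.0839)
H = 14 (H = Add(Mul(1, 3), 11) = Add(3, 11) = 14)
Function('d')(G, j) = Add(3, Mul(-1, j))
Add(x, Mul(-1, Function('d')(4, H))) = Add(Rational(993, 322), Mul(-1, Add(3, Mul(-1, 14)))) = Add(Rational(993, 322), Mul(-1, Add(3, -14))) = Add(Rational(993, 322), Mul(-1, -11)) = Add(Rational(993, 322), 11) = Rational(4535, 322)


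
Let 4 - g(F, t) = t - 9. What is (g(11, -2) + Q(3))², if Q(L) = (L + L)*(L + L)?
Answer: 2601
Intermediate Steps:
g(F, t) = 13 - t (g(F, t) = 4 - (t - 9) = 4 - (-9 + t) = 4 + (9 - t) = 13 - t)
Q(L) = 4*L² (Q(L) = (2*L)*(2*L) = 4*L²)
(g(11, -2) + Q(3))² = ((13 - 1*(-2)) + 4*3²)² = ((13 + 2) + 4*9)² = (15 + 36)² = 51² = 2601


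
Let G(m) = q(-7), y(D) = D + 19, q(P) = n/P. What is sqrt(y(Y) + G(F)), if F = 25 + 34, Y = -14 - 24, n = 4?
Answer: I*sqrt(959)/7 ≈ 4.424*I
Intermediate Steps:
Y = -38
F = 59
q(P) = 4/P
y(D) = 19 + D
G(m) = -4/7 (G(m) = 4/(-7) = 4*(-1/7) = -4/7)
sqrt(y(Y) + G(F)) = sqrt((19 - 38) - 4/7) = sqrt(-19 - 4/7) = sqrt(-137/7) = I*sqrt(959)/7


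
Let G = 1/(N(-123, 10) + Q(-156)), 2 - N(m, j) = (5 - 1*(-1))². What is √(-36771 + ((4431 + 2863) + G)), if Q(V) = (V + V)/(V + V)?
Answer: I*√32100486/33 ≈ 171.69*I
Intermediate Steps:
N(m, j) = -34 (N(m, j) = 2 - (5 - 1*(-1))² = 2 - (5 + 1)² = 2 - 1*6² = 2 - 1*36 = 2 - 36 = -34)
Q(V) = 1 (Q(V) = (2*V)/((2*V)) = (2*V)*(1/(2*V)) = 1)
G = -1/33 (G = 1/(-34 + 1) = 1/(-33) = -1/33 ≈ -0.030303)
√(-36771 + ((4431 + 2863) + G)) = √(-36771 + ((4431 + 2863) - 1/33)) = √(-36771 + (7294 - 1/33)) = √(-36771 + 240701/33) = √(-972742/33) = I*√32100486/33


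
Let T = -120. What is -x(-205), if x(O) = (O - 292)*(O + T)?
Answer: -161525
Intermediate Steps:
x(O) = (-292 + O)*(-120 + O) (x(O) = (O - 292)*(O - 120) = (-292 + O)*(-120 + O))
-x(-205) = -(35040 + (-205)² - 412*(-205)) = -(35040 + 42025 + 84460) = -1*161525 = -161525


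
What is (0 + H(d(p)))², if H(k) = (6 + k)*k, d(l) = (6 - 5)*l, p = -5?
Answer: 25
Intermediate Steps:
d(l) = l (d(l) = 1*l = l)
H(k) = k*(6 + k)
(0 + H(d(p)))² = (0 - 5*(6 - 5))² = (0 - 5*1)² = (0 - 5)² = (-5)² = 25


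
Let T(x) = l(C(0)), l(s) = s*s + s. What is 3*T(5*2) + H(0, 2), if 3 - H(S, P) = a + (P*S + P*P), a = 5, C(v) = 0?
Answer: -6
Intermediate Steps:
l(s) = s + s² (l(s) = s² + s = s + s²)
H(S, P) = -2 - P² - P*S (H(S, P) = 3 - (5 + (P*S + P*P)) = 3 - (5 + (P*S + P²)) = 3 - (5 + (P² + P*S)) = 3 - (5 + P² + P*S) = 3 + (-5 - P² - P*S) = -2 - P² - P*S)
T(x) = 0 (T(x) = 0*(1 + 0) = 0*1 = 0)
3*T(5*2) + H(0, 2) = 3*0 + (-2 - 1*2² - 1*2*0) = 0 + (-2 - 1*4 + 0) = 0 + (-2 - 4 + 0) = 0 - 6 = -6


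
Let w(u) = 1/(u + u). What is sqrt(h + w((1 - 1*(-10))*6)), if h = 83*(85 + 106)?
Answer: sqrt(69055701)/66 ≈ 125.91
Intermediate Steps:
w(u) = 1/(2*u)
h = 15853 (h = 83*191 = 15853)
sqrt(h + w((1 - 1*(-10))*6)) = sqrt(15853 + 1/(2*(((1 - 1*(-10))*6)))) = sqrt(15853 + 1/(2*(((1 + 10)*6)))) = sqrt(15853 + 1/(2*((11*6)))) = sqrt(15853 + (1/2)/66) = sqrt(15853 + (1/2)*(1/66)) = sqrt(15853 + 1/132) = sqrt(2092597/132) = sqrt(69055701)/66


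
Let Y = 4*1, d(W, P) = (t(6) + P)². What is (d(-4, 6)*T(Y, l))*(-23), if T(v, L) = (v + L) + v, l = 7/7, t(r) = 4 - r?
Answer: -3312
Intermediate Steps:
d(W, P) = (-2 + P)² (d(W, P) = ((4 - 1*6) + P)² = ((4 - 6) + P)² = (-2 + P)²)
l = 1 (l = 7*(⅐) = 1)
Y = 4
T(v, L) = L + 2*v (T(v, L) = (L + v) + v = L + 2*v)
(d(-4, 6)*T(Y, l))*(-23) = ((-2 + 6)²*(1 + 2*4))*(-23) = (4²*(1 + 8))*(-23) = (16*9)*(-23) = 144*(-23) = -3312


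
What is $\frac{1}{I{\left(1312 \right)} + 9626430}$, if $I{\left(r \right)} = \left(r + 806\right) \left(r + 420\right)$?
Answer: $\frac{1}{13294806} \approx 7.5217 \cdot 10^{-8}$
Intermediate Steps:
$I{\left(r \right)} = \left(420 + r\right) \left(806 + r\right)$ ($I{\left(r \right)} = \left(806 + r\right) \left(420 + r\right) = \left(420 + r\right) \left(806 + r\right)$)
$\frac{1}{I{\left(1312 \right)} + 9626430} = \frac{1}{\left(338520 + 1312^{2} + 1226 \cdot 1312\right) + 9626430} = \frac{1}{\left(338520 + 1721344 + 1608512\right) + 9626430} = \frac{1}{3668376 + 9626430} = \frac{1}{13294806}$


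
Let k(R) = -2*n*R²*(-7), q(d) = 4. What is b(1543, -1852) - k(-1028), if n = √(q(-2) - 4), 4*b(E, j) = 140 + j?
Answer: -428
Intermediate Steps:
b(E, j) = 35 + j/4 (b(E, j) = (140 + j)/4 = 35 + j/4)
n = 0 (n = √(4 - 4) = √0 = 0)
k(R) = 0 (k(R) = -0*R²*(-7) = -2*0*(-7) = 0*(-7) = 0)
b(1543, -1852) - k(-1028) = (35 + (¼)*(-1852)) - 1*0 = (35 - 463) + 0 = -428 + 0 = -428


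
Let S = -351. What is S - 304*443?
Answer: -135023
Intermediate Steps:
S - 304*443 = -351 - 304*443 = -351 - 134672 = -135023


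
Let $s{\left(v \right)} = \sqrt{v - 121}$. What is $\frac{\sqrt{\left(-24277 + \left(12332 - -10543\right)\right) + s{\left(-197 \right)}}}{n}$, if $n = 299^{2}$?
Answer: $\frac{\sqrt{-1402 + i \sqrt{318}}}{89401} \approx 2.6635 \cdot 10^{-6} + 0.00041883 i$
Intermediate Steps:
$s{\left(v \right)} = \sqrt{-121 + v}$
$n = 89401$
$\frac{\sqrt{\left(-24277 + \left(12332 - -10543\right)\right) + s{\left(-197 \right)}}}{n} = \frac{\sqrt{\left(-24277 + \left(12332 - -10543\right)\right) + \sqrt{-121 - 197}}}{89401} = \sqrt{\left(-24277 + \left(12332 + 10543\right)\right) + \sqrt{-318}} \cdot \frac{1}{89401} = \sqrt{\left(-24277 + 22875\right) + i \sqrt{318}} \cdot \frac{1}{89401} = \sqrt{-1402 + i \sqrt{318}} \cdot \frac{1}{89401} = \frac{\sqrt{-1402 + i \sqrt{318}}}{89401}$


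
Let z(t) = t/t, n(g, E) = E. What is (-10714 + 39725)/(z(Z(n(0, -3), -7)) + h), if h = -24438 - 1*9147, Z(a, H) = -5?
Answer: -29011/33584 ≈ -0.86383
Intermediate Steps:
z(t) = 1
h = -33585 (h = -24438 - 9147 = -33585)
(-10714 + 39725)/(z(Z(n(0, -3), -7)) + h) = (-10714 + 39725)/(1 - 33585) = 29011/(-33584) = 29011*(-1/33584) = -29011/33584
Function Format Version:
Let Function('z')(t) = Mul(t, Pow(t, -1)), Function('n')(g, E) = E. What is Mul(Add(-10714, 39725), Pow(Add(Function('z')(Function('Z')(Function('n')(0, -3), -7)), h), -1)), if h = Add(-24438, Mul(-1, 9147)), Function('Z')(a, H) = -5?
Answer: Rational(-29011, 33584) ≈ -0.86383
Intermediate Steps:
Function('z')(t) = 1
h = -33585 (h = Add(-24438, -9147) = -33585)
Mul(Add(-10714, 39725), Pow(Add(Function('z')(Function('Z')(Function('n')(0, -3), -7)), h), -1)) = Mul(Add(-10714, 39725), Pow(Add(1, -33585), -1)) = Mul(29011, Pow(-33584, -1)) = Mul(29011, Rational(-1, 33584)) = Rational(-29011, 33584)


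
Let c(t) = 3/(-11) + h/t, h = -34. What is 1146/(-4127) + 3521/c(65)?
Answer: -10390436479/2348263 ≈ -4424.7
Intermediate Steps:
c(t) = -3/11 - 34/t (c(t) = 3/(-11) - 34/t = 3*(-1/11) - 34/t = -3/11 - 34/t)
1146/(-4127) + 3521/c(65) = 1146/(-4127) + 3521/(-3/11 - 34/65) = 1146*(-1/4127) + 3521/(-3/11 - 34*1/65) = -1146/4127 + 3521/(-3/11 - 34/65) = -1146/4127 + 3521/(-569/715) = -1146/4127 + 3521*(-715/569) = -1146/4127 - 2517515/569 = -10390436479/2348263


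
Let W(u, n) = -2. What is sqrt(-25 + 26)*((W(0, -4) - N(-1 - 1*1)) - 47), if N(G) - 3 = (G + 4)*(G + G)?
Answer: -44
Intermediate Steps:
N(G) = 3 + 2*G*(4 + G) (N(G) = 3 + (G + 4)*(G + G) = 3 + (4 + G)*(2*G) = 3 + 2*G*(4 + G))
sqrt(-25 + 26)*((W(0, -4) - N(-1 - 1*1)) - 47) = sqrt(-25 + 26)*((-2 - (3 + 2*(-1 - 1*1)**2 + 8*(-1 - 1*1))) - 47) = sqrt(1)*((-2 - (3 + 2*(-1 - 1)**2 + 8*(-1 - 1))) - 47) = 1*((-2 - (3 + 2*(-2)**2 + 8*(-2))) - 47) = 1*((-2 - (3 + 2*4 - 16)) - 47) = 1*((-2 - (3 + 8 - 16)) - 47) = 1*((-2 - 1*(-5)) - 47) = 1*((-2 + 5) - 47) = 1*(3 - 47) = 1*(-44) = -44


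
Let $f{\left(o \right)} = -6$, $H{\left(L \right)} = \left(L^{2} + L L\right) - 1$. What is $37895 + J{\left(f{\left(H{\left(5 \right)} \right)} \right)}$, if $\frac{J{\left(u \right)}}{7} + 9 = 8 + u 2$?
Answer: $37804$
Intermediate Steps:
$H{\left(L \right)} = -1 + 2 L^{2}$ ($H{\left(L \right)} = \left(L^{2} + L^{2}\right) - 1 = 2 L^{2} - 1 = -1 + 2 L^{2}$)
$J{\left(u \right)} = -7 + 14 u$ ($J{\left(u \right)} = -63 + 7 \left(8 + u 2\right) = -63 + 7 \left(8 + 2 u\right) = -63 + \left(56 + 14 u\right) = -7 + 14 u$)
$37895 + J{\left(f{\left(H{\left(5 \right)} \right)} \right)} = 37895 + \left(-7 + 14 \left(-6\right)\right) = 37895 - 91 = 37804$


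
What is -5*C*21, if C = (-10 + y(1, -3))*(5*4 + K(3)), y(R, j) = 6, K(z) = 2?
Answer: 9240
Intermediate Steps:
C = -88 (C = (-10 + 6)*(5*4 + 2) = -4*(20 + 2) = -4*22 = -88)
-5*C*21 = -5*(-88)*21 = -(-440)*21 = -1*(-9240) = 9240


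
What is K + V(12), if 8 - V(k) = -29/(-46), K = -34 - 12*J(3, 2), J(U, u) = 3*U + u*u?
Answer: -8401/46 ≈ -182.63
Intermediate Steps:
J(U, u) = u**2 + 3*U (J(U, u) = 3*U + u**2 = u**2 + 3*U)
K = -190 (K = -34 - 12*(2**2 + 3*3) = -34 - 12*(4 + 9) = -34 - 12*13 = -34 - 156 = -190)
V(k) = 339/46 (V(k) = 8 - (-29)/(-46) = 8 - (-29)*(-1)/46 = 8 - 1*29/46 = 8 - 29/46 = 339/46)
K + V(12) = -190 + 339/46 = -8401/46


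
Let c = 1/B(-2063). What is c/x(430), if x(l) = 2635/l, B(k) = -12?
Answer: -43/3162 ≈ -0.013599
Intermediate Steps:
c = -1/12 (c = 1/(-12) = -1/12 ≈ -0.083333)
c/x(430) = -1/(12*(2635/430)) = -1/(12*(2635*(1/430))) = -1/(12*527/86) = -1/12*86/527 = -43/3162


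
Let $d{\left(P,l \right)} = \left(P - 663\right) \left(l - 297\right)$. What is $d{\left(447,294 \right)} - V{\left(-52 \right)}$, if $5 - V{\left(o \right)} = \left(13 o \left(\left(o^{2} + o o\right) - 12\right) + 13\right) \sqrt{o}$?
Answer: $643 - 7295366 i \sqrt{13} \approx 643.0 - 2.6304 \cdot 10^{7} i$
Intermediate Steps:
$d{\left(P,l \right)} = \left(-663 + P\right) \left(-297 + l\right)$
$V{\left(o \right)} = 5 - \sqrt{o} \left(13 + 13 o \left(-12 + 2 o^{2}\right)\right)$ ($V{\left(o \right)} = 5 - \left(13 o \left(\left(o^{2} + o o\right) - 12\right) + 13\right) \sqrt{o} = 5 - \left(13 o \left(\left(o^{2} + o^{2}\right) - 12\right) + 13\right) \sqrt{o} = 5 - \left(13 o \left(2 o^{2} - 12\right) + 13\right) \sqrt{o} = 5 - \left(13 o \left(-12 + 2 o^{2}\right) + 13\right) \sqrt{o} = 5 - \left(13 + 13 o \left(-12 + 2 o^{2}\right)\right) \sqrt{o} = 5 - \sqrt{o} \left(13 + 13 o \left(-12 + 2 o^{2}\right)\right)$)
$d{\left(447,294 \right)} - V{\left(-52 \right)} = \left(196911 - 194922 - 132759 + 447 \cdot 294\right) - \left(5 - 26 \left(-52\right)^{\frac{7}{2}} - 13 \sqrt{-52} + 156 \left(-52\right)^{\frac{3}{2}}\right) = \left(196911 - 194922 - 132759 + 131418\right) - \left(5 - 26 \left(- 281216 i \sqrt{13}\right) - 13 \cdot 2 i \sqrt{13} + 156 \left(- 104 i \sqrt{13}\right)\right) = 648 - \left(5 + 7311616 i \sqrt{13} - 26 i \sqrt{13} - 16224 i \sqrt{13}\right) = 648 - \left(5 + 7295366 i \sqrt{13}\right) = 643 - 7295366 i \sqrt{13}$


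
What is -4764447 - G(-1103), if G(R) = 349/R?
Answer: -5255184692/1103 ≈ -4.7644e+6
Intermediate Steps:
-4764447 - G(-1103) = -4764447 - 349/(-1103) = -4764447 - 349*(-1)/1103 = -4764447 - 1*(-349/1103) = -4764447 + 349/1103 = -5255184692/1103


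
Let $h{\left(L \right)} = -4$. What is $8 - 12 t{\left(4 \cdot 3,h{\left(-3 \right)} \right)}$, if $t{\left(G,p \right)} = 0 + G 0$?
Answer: $8$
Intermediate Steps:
$t{\left(G,p \right)} = 0$ ($t{\left(G,p \right)} = 0 + 0 = 0$)
$8 - 12 t{\left(4 \cdot 3,h{\left(-3 \right)} \right)} = 8 - 0 = 8 + 0 = 8$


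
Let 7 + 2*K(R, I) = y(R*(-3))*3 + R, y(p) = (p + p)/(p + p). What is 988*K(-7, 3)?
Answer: -5434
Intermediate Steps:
y(p) = 1 (y(p) = (2*p)/((2*p)) = (2*p)*(1/(2*p)) = 1)
K(R, I) = -2 + R/2 (K(R, I) = -7/2 + (1*3 + R)/2 = -7/2 + (3 + R)/2 = -7/2 + (3/2 + R/2) = -2 + R/2)
988*K(-7, 3) = 988*(-2 + (1/2)*(-7)) = 988*(-2 - 7/2) = 988*(-11/2) = -5434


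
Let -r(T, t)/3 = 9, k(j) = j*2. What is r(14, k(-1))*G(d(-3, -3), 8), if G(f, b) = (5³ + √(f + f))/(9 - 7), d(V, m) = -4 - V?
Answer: -3375/2 - 27*I*√2/2 ≈ -1687.5 - 19.092*I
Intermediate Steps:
k(j) = 2*j
r(T, t) = -27 (r(T, t) = -3*9 = -27)
G(f, b) = 125/2 + √2*√f/2 (G(f, b) = (125 + √(2*f))/2 = (125 + √2*√f)*(½) = 125/2 + √2*√f/2)
r(14, k(-1))*G(d(-3, -3), 8) = -27*(125/2 + √2*√(-4 - 1*(-3))/2) = -27*(125/2 + √2*√(-4 + 3)/2) = -27*(125/2 + √2*√(-1)/2) = -27*(125/2 + √2*I/2) = -27*(125/2 + I*√2/2) = -3375/2 - 27*I*√2/2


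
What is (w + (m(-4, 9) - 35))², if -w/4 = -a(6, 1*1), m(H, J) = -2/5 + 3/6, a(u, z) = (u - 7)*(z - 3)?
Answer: 72361/100 ≈ 723.61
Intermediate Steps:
a(u, z) = (-7 + u)*(-3 + z)
m(H, J) = ⅒ (m(H, J) = -2*⅕ + 3*(⅙) = -⅖ + ½ = ⅒)
w = 8 (w = -(-4)*(21 - 7 - 3*6 + 6*(1*1)) = -(-4)*(21 - 7*1 - 18 + 6*1) = -(-4)*(21 - 7 - 18 + 6) = -(-4)*2 = -4*(-2) = 8)
(w + (m(-4, 9) - 35))² = (8 + (⅒ - 35))² = (8 - 349/10)² = (-269/10)² = 72361/100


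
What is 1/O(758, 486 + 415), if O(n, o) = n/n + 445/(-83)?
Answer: -83/362 ≈ -0.22928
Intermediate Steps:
O(n, o) = -362/83 (O(n, o) = 1 + 445*(-1/83) = 1 - 445/83 = -362/83)
1/O(758, 486 + 415) = 1/(-362/83) = -83/362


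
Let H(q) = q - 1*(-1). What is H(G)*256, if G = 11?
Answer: 3072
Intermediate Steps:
H(q) = 1 + q (H(q) = q + 1 = 1 + q)
H(G)*256 = (1 + 11)*256 = 12*256 = 3072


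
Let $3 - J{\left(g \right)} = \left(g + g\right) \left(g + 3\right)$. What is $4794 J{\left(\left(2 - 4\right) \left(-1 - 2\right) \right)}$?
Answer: $-503370$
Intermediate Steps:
$J{\left(g \right)} = 3 - 2 g \left(3 + g\right)$ ($J{\left(g \right)} = 3 - \left(g + g\right) \left(g + 3\right) = 3 - 2 g \left(3 + g\right)$)
$4794 J{\left(\left(2 - 4\right) \left(-1 - 2\right) \right)} = 4794 \left(3 - 6 \left(2 - 4\right) \left(-1 - 2\right) - 2 \left(\left(2 - 4\right) \left(-1 - 2\right)\right)^{2}\right) = 4794 \left(3 - 6 \left(\left(-2\right) \left(-3\right)\right) - 2 \left(\left(-2\right) \left(-3\right)\right)^{2}\right) = 4794 \left(3 - 36 - 2 \cdot 6^{2}\right) = 4794 \left(3 - 36 - 72\right) = 4794 \left(-105\right) = -503370$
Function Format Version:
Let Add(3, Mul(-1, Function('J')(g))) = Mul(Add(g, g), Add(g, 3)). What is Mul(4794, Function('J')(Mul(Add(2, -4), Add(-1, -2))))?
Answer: -503370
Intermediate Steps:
Function('J')(g) = Add(3, Mul(-2, g, Add(3, g))) (Function('J')(g) = Add(3, Mul(-1, Mul(Add(g, g), Add(g, 3)))) = Add(3, Mul(-1, Mul(Mul(2, g), Add(3, g)))) = Add(3, Mul(-1, Mul(2, g, Add(3, g)))) = Add(3, Mul(-2, g, Add(3, g))))
Mul(4794, Function('J')(Mul(Add(2, -4), Add(-1, -2)))) = Mul(4794, Add(3, Mul(-6, Mul(Add(2, -4), Add(-1, -2))), Mul(-2, Pow(Mul(Add(2, -4), Add(-1, -2)), 2)))) = Mul(4794, Add(3, Mul(-6, Mul(-2, -3)), Mul(-2, Pow(Mul(-2, -3), 2)))) = Mul(4794, Add(3, Mul(-6, 6), Mul(-2, Pow(6, 2)))) = Mul(4794, Add(3, -36, Mul(-2, 36))) = Mul(4794, Add(3, -36, -72)) = Mul(4794, -105) = -503370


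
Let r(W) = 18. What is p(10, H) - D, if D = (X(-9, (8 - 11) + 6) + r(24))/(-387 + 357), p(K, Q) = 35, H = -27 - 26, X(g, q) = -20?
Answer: 524/15 ≈ 34.933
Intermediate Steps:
H = -53
D = 1/15 (D = (-20 + 18)/(-387 + 357) = -2/(-30) = -2*(-1/30) = 1/15 ≈ 0.066667)
p(10, H) - D = 35 - 1*1/15 = 35 - 1/15 = 524/15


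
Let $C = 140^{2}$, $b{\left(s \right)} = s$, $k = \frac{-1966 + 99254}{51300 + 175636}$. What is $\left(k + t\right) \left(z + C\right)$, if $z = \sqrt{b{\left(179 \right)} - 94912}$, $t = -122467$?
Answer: $- \frac{68090580868800}{28367} - \frac{3474009228 i \sqrt{94733}}{28367} \approx -2.4003 \cdot 10^{9} - 3.7694 \cdot 10^{7} i$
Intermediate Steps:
$k = \frac{12161}{28367}$ ($k = \frac{97288}{226936} = 97288 \cdot \frac{1}{226936} = \frac{12161}{28367} \approx 0.4287$)
$z = i \sqrt{94733}$ ($z = \sqrt{179 - 94912} = \sqrt{-94733} = i \sqrt{94733} \approx 307.79 i$)
$C = 19600$
$\left(k + t\right) \left(z + C\right) = \left(\frac{12161}{28367} - 122467\right) \left(i \sqrt{94733} + 19600\right) = - \frac{3474009228 \left(19600 + i \sqrt{94733}\right)}{28367} = - \frac{68090580868800}{28367} - \frac{3474009228 i \sqrt{94733}}{28367}$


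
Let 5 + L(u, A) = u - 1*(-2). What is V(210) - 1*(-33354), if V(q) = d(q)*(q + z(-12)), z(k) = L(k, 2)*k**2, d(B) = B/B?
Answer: 31404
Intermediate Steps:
L(u, A) = -3 + u (L(u, A) = -5 + (u - 1*(-2)) = -5 + (u + 2) = -5 + (2 + u) = -3 + u)
d(B) = 1
z(k) = k**2*(-3 + k) (z(k) = (-3 + k)*k**2 = k**2*(-3 + k))
V(q) = -2160 + q (V(q) = 1*(q + (-12)**2*(-3 - 12)) = 1*(q + 144*(-15)) = 1*(q - 2160) = 1*(-2160 + q) = -2160 + q)
V(210) - 1*(-33354) = (-2160 + 210) - 1*(-33354) = -1950 + 33354 = 31404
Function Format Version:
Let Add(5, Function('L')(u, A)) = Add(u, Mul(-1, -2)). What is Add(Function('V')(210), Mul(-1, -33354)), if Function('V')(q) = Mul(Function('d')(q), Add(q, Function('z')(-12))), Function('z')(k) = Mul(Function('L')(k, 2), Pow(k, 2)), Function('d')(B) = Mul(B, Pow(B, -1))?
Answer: 31404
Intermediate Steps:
Function('L')(u, A) = Add(-3, u) (Function('L')(u, A) = Add(-5, Add(u, Mul(-1, -2))) = Add(-5, Add(u, 2)) = Add(-5, Add(2, u)) = Add(-3, u))
Function('d')(B) = 1
Function('z')(k) = Mul(Pow(k, 2), Add(-3, k)) (Function('z')(k) = Mul(Add(-3, k), Pow(k, 2)) = Mul(Pow(k, 2), Add(-3, k)))
Function('V')(q) = Add(-2160, q) (Function('V')(q) = Mul(1, Add(q, Mul(Pow(-12, 2), Add(-3, -12)))) = Mul(1, Add(q, Mul(144, -15))) = Mul(1, Add(q, -2160)) = Mul(1, Add(-2160, q)) = Add(-2160, q))
Add(Function('V')(210), Mul(-1, -33354)) = Add(Add(-2160, 210), Mul(-1, -33354)) = Add(-1950, 33354) = 31404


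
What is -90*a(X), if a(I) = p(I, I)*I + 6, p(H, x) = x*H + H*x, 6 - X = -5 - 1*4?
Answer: -608040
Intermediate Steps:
X = 15 (X = 6 - (-5 - 1*4) = 6 - (-5 - 4) = 6 - 1*(-9) = 6 + 9 = 15)
p(H, x) = 2*H*x (p(H, x) = H*x + H*x = 2*H*x)
a(I) = 6 + 2*I³ (a(I) = (2*I*I)*I + 6 = (2*I²)*I + 6 = 2*I³ + 6 = 6 + 2*I³)
-90*a(X) = -90*(6 + 2*15³) = -90*(6 + 2*3375) = -90*(6 + 6750) = -90*6756 = -608040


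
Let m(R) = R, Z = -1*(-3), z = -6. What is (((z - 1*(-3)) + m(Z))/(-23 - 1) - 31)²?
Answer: 961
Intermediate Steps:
Z = 3
(((z - 1*(-3)) + m(Z))/(-23 - 1) - 31)² = (((-6 - 1*(-3)) + 3)/(-23 - 1) - 31)² = (((-6 + 3) + 3)/(-24) - 31)² = ((-3 + 3)*(-1/24) - 31)² = (0*(-1/24) - 31)² = (0 - 31)² = (-31)² = 961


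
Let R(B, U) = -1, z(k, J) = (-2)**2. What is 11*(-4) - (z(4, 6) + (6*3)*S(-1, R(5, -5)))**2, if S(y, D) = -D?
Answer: -528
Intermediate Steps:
z(k, J) = 4
11*(-4) - (z(4, 6) + (6*3)*S(-1, R(5, -5)))**2 = 11*(-4) - (4 + (6*3)*(-1*(-1)))**2 = -44 - (4 + 18*1)**2 = -44 - (4 + 18)**2 = -44 - 1*22**2 = -44 - 1*484 = -44 - 484 = -528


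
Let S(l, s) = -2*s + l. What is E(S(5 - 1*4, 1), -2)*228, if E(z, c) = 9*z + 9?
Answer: 0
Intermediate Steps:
S(l, s) = l - 2*s
E(z, c) = 9 + 9*z
E(S(5 - 1*4, 1), -2)*228 = (9 + 9*((5 - 1*4) - 2*1))*228 = (9 + 9*((5 - 4) - 2))*228 = (9 + 9*(1 - 2))*228 = (9 + 9*(-1))*228 = (9 - 9)*228 = 0*228 = 0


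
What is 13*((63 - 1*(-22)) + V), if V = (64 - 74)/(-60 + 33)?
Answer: 29965/27 ≈ 1109.8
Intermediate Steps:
V = 10/27 (V = -10/(-27) = -10*(-1/27) = 10/27 ≈ 0.37037)
13*((63 - 1*(-22)) + V) = 13*((63 - 1*(-22)) + 10/27) = 13*((63 + 22) + 10/27) = 13*(85 + 10/27) = 13*(2305/27) = 29965/27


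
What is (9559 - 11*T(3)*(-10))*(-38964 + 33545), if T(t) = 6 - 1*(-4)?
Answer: -57761121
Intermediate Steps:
T(t) = 10 (T(t) = 6 + 4 = 10)
(9559 - 11*T(3)*(-10))*(-38964 + 33545) = (9559 - 11*10*(-10))*(-38964 + 33545) = (9559 - 110*(-10))*(-5419) = (9559 + 1100)*(-5419) = 10659*(-5419) = -57761121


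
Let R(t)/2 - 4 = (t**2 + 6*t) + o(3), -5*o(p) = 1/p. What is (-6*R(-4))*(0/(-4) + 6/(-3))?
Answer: -488/5 ≈ -97.600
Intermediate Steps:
o(p) = -1/(5*p)
R(t) = 118/15 + 2*t**2 + 12*t (R(t) = 8 + 2*((t**2 + 6*t) - 1/5/3) = 8 + 2*((t**2 + 6*t) - 1/5*1/3) = 8 + 2*((t**2 + 6*t) - 1/15) = 8 + 2*(-1/15 + t**2 + 6*t) = 8 + (-2/15 + 2*t**2 + 12*t) = 118/15 + 2*t**2 + 12*t)
(-6*R(-4))*(0/(-4) + 6/(-3)) = (-6*(118/15 + 2*(-4)**2 + 12*(-4)))*(0/(-4) + 6/(-3)) = (-6*(118/15 + 2*16 - 48))*(0*(-1/4) + 6*(-1/3)) = (-6*(118/15 + 32 - 48))*(0 - 2) = -6*(-122/15)*(-2) = (244/5)*(-2) = -488/5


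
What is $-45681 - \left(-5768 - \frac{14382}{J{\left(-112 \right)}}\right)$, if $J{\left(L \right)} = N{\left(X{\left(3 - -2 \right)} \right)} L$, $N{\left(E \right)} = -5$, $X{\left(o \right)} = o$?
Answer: $- \frac{11168449}{280} \approx -39887.0$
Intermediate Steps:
$J{\left(L \right)} = - 5 L$
$-45681 - \left(-5768 - \frac{14382}{J{\left(-112 \right)}}\right) = -45681 - \left(-5768 - \frac{14382}{\left(-5\right) \left(-112\right)}\right) = -45681 - \left(-5768 - \frac{14382}{560}\right) = -45681 - \left(-5768 - 14382 \cdot \frac{1}{560}\right) = -45681 - \left(-5768 - \frac{7191}{280}\right) = -45681 - - \frac{1622231}{280} = -45681 + \frac{1622231}{280} = - \frac{11168449}{280}$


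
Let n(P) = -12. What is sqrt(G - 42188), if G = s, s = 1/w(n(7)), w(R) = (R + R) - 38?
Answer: 11*I*sqrt(1340254)/62 ≈ 205.4*I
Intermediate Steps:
w(R) = -38 + 2*R (w(R) = 2*R - 38 = -38 + 2*R)
s = -1/62 (s = 1/(-38 + 2*(-12)) = 1/(-38 - 24) = 1/(-62) = -1/62 ≈ -0.016129)
G = -1/62 ≈ -0.016129
sqrt(G - 42188) = sqrt(-1/62 - 42188) = sqrt(-2615657/62) = 11*I*sqrt(1340254)/62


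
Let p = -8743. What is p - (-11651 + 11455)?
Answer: -8547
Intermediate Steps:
p - (-11651 + 11455) = -8743 - (-11651 + 11455) = -8743 - 1*(-196) = -8743 + 196 = -8547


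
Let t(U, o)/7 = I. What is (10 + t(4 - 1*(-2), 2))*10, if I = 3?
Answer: 310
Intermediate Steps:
t(U, o) = 21 (t(U, o) = 7*3 = 21)
(10 + t(4 - 1*(-2), 2))*10 = (10 + 21)*10 = 31*10 = 310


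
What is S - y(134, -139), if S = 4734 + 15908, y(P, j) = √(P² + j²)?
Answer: 20642 - √37277 ≈ 20449.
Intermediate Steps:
S = 20642
S - y(134, -139) = 20642 - √(134² + (-139)²) = 20642 - √(17956 + 19321) = 20642 - √37277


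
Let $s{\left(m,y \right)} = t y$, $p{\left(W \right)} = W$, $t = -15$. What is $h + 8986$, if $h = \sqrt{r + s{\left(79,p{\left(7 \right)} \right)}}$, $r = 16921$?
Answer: $8986 + 4 \sqrt{1051} \approx 9115.7$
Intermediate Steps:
$s{\left(m,y \right)} = - 15 y$
$h = 4 \sqrt{1051}$ ($h = \sqrt{16921 - 105} = \sqrt{16816} = 4 \sqrt{1051} \approx 129.68$)
$h + 8986 = 4 \sqrt{1051} + 8986 = 8986 + 4 \sqrt{1051}$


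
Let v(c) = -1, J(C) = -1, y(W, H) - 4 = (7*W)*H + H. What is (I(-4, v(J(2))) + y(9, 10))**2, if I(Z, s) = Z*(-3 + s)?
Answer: 435600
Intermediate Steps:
y(W, H) = 4 + H + 7*H*W (y(W, H) = 4 + ((7*W)*H + H) = 4 + (7*H*W + H) = 4 + (H + 7*H*W) = 4 + H + 7*H*W)
(I(-4, v(J(2))) + y(9, 10))**2 = (-4*(-3 - 1) + (4 + 10 + 7*10*9))**2 = (-4*(-4) + (4 + 10 + 630))**2 = (16 + 644)**2 = 660**2 = 435600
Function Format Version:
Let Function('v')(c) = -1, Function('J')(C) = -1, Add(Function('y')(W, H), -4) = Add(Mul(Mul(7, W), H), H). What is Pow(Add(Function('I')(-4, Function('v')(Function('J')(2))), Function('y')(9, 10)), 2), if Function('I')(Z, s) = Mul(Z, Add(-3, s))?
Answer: 435600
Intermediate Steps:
Function('y')(W, H) = Add(4, H, Mul(7, H, W)) (Function('y')(W, H) = Add(4, Add(Mul(Mul(7, W), H), H)) = Add(4, Add(Mul(7, H, W), H)) = Add(4, Add(H, Mul(7, H, W))) = Add(4, H, Mul(7, H, W)))
Pow(Add(Function('I')(-4, Function('v')(Function('J')(2))), Function('y')(9, 10)), 2) = Pow(Add(Mul(-4, Add(-3, -1)), Add(4, 10, Mul(7, 10, 9))), 2) = Pow(Add(Mul(-4, -4), Add(4, 10, 630)), 2) = Pow(Add(16, 644), 2) = Pow(660, 2) = 435600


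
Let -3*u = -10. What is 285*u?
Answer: 950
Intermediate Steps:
u = 10/3 (u = -⅓*(-10) = 10/3 ≈ 3.3333)
285*u = 285*(10/3) = 950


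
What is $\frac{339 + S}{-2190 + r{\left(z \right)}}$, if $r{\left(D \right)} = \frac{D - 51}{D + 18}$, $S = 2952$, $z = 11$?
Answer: $- \frac{95439}{63550} \approx -1.5018$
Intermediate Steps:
$r{\left(D \right)} = \frac{-51 + D}{18 + D}$
$\frac{339 + S}{-2190 + r{\left(z \right)}} = \frac{339 + 2952}{-2190 + \frac{-51 + 11}{18 + 11}} = \frac{3291}{-2190 + \frac{1}{29} \left(-40\right)} = \frac{3291}{-2190 - \frac{40}{29}} = \frac{3291}{- \frac{63550}{29}} = 3291 \left(- \frac{29}{63550}\right) = - \frac{95439}{63550}$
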